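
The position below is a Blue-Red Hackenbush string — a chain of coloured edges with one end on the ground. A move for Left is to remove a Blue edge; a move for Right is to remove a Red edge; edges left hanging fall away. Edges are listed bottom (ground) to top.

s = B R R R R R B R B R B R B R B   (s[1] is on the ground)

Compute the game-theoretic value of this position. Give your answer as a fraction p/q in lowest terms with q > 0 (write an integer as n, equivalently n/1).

edge 1 of 15 (B): { 0 | ∅ } → 1
edge 2 of 15 (R): { 0 | 1 } → 1/2
edge 3 of 15 (R): { 0 | 1/2 1 } → 1/4
edge 4 of 15 (R): { 0 | 1/4 1/2 1 } → 1/8
edge 5 of 15 (R): { 0 | 1/8 1/4 1/2 1 } → 1/16
edge 6 of 15 (R): { 0 | 1/16 1/8 1/4 1/2 1 } → 1/32
edge 7 of 15 (B): { 0 1/32 | 1/16 1/8 1/4 1/2 1 } → 3/64
edge 8 of 15 (R): { 0 1/32 | 3/64 1/16 1/8 1/4 1/2 1 } → 5/128
edge 9 of 15 (B): { 0 1/32 5/128 | 3/64 1/16 1/8 1/4 1/2 1 } → 11/256
edge 10 of 15 (R): { 0 1/32 5/128 | 11/256 3/64 1/16 1/8 1/4 1/2 1 } → 21/512
edge 11 of 15 (B): { 0 1/32 5/128 21/512 | 11/256 3/64 1/16 1/8 1/4 1/2 1 } → 43/1024
edge 12 of 15 (R): { 0 1/32 5/128 21/512 | 43/1024 11/256 3/64 1/16 1/8 1/4 1/2 1 } → 85/2048
edge 13 of 15 (B): { 0 1/32 5/128 21/512 85/2048 | 43/1024 11/256 3/64 1/16 1/8 1/4 1/2 1 } → 171/4096
edge 14 of 15 (R): { 0 1/32 5/128 21/512 85/2048 | 171/4096 43/1024 11/256 3/64 1/16 1/8 1/4 1/2 1 } → 341/8192
edge 15 of 15 (B): { 0 1/32 5/128 21/512 85/2048 341/8192 | 171/4096 43/1024 11/256 3/64 1/16 1/8 1/4 1/2 1 } → 683/16384

683/16384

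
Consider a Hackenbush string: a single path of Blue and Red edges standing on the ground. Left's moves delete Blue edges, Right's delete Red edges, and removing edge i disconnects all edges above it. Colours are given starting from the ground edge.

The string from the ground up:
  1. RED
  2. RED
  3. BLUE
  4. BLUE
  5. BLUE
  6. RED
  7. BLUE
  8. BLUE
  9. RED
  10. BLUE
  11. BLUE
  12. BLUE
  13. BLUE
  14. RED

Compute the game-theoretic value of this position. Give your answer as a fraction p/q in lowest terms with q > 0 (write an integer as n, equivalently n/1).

-4675/4096

Recurse on prefixes of the 14-edge string RED RED BLUE BLUE BLUE RED BLUE BLUE RED BLUE BLUE BLUE BLUE RED:
1 of 14 · R · max L −∞ · min R 0 → -1
2 of 14 · RR · max L −∞ · min R -1 → -2
3 of 14 · RRB · max L -2 · min R -1 → -3/2
4 of 14 · RRBB · max L -3/2 · min R -1 → -5/4
5 of 14 · RRBBB · max L -5/4 · min R -1 → -9/8
6 of 14 · RRBBBR · max L -5/4 · min R -9/8 → -19/16
7 of 14 · RRBBBRB · max L -19/16 · min R -9/8 → -37/32
8 of 14 · RRBBBRBB · max L -37/32 · min R -9/8 → -73/64
9 of 14 · RRBBBRBBR · max L -37/32 · min R -73/64 → -147/128
10 of 14 · RRBBBRBBRB · max L -147/128 · min R -73/64 → -293/256
11 of 14 · RRBBBRBBRBB · max L -293/256 · min R -73/64 → -585/512
12 of 14 · RRBBBRBBRBBB · max L -585/512 · min R -73/64 → -1169/1024
13 of 14 · RRBBBRBBRBBBB · max L -1169/1024 · min R -73/64 → -2337/2048
14 of 14 · RRBBBRBBRBBBBR · max L -1169/1024 · min R -2337/2048 → -4675/4096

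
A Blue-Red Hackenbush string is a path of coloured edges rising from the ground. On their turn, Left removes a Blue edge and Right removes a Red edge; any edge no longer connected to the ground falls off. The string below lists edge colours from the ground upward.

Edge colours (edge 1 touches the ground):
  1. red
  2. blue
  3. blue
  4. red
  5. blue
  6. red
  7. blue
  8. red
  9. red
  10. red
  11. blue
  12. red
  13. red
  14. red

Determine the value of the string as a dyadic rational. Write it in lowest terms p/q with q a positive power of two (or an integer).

-2799/8192

g_1 [r]  L=[∅]  R=[0]  = -1
g_2 [rb]  L=[-1]  R=[0]  = -1/2
g_3 [rbb]  L=[-1, -1/2]  R=[0]  = -1/4
g_4 [rbbr]  L=[-1, -1/2]  R=[-1/4, 0]  = -3/8
g_5 [rbbrb]  L=[-1, -1/2, -3/8]  R=[-1/4, 0]  = -5/16
g_6 [rbbrbr]  L=[-1, -1/2, -3/8]  R=[-5/16, -1/4, 0]  = -11/32
g_7 [rbbrbrb]  L=[-1, -1/2, -3/8, -11/32]  R=[-5/16, -1/4, 0]  = -21/64
g_8 [rbbrbrbr]  L=[-1, -1/2, -3/8, -11/32]  R=[-21/64, -5/16, -1/4, 0]  = -43/128
g_9 [rbbrbrbrr]  L=[-1, -1/2, -3/8, -11/32]  R=[-43/128, -21/64, -5/16, -1/4, 0]  = -87/256
g_10 [rbbrbrbrrr]  L=[-1, -1/2, -3/8, -11/32]  R=[-87/256, -43/128, -21/64, -5/16, -1/4, 0]  = -175/512
g_11 [rbbrbrbrrrb]  L=[-1, -1/2, -3/8, -11/32, -175/512]  R=[-87/256, -43/128, -21/64, -5/16, -1/4, 0]  = -349/1024
g_12 [rbbrbrbrrrbr]  L=[-1, -1/2, -3/8, -11/32, -175/512]  R=[-349/1024, -87/256, -43/128, -21/64, -5/16, -1/4, 0]  = -699/2048
g_13 [rbbrbrbrrrbrr]  L=[-1, -1/2, -3/8, -11/32, -175/512]  R=[-699/2048, -349/1024, -87/256, -43/128, -21/64, -5/16, -1/4, 0]  = -1399/4096
g_14 [rbbrbrbrrrbrrr]  L=[-1, -1/2, -3/8, -11/32, -175/512]  R=[-1399/4096, -699/2048, -349/1024, -87/256, -43/128, -21/64, -5/16, -1/4, 0]  = -2799/8192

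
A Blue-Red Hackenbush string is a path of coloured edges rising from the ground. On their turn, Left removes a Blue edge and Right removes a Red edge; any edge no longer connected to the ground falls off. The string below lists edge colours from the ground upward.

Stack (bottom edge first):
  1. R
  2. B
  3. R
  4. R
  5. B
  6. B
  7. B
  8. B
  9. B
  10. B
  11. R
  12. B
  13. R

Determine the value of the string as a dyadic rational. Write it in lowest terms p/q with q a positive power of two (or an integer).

Recurse on prefixes of the 13-edge string R B R R B B B B B B R B R:
step 1: add R to get R; options L={ — } R={ 0 } = -1
step 2: add B to get RB; options L={ -1 } R={ 0 } = -1/2
step 3: add R to get RBR; options L={ -1 } R={ -1/2,0 } = -3/4
step 4: add R to get RBRR; options L={ -1 } R={ -3/4,-1/2,0 } = -7/8
step 5: add B to get RBRRB; options L={ -1,-7/8 } R={ -3/4,-1/2,0 } = -13/16
step 6: add B to get RBRRBB; options L={ -1,-7/8,-13/16 } R={ -3/4,-1/2,0 } = -25/32
step 7: add B to get RBRRBBB; options L={ -1,-7/8,-13/16,-25/32 } R={ -3/4,-1/2,0 } = -49/64
step 8: add B to get RBRRBBBB; options L={ -1,-7/8,-13/16,-25/32,-49/64 } R={ -3/4,-1/2,0 } = -97/128
step 9: add B to get RBRRBBBBB; options L={ -1,-7/8,-13/16,-25/32,-49/64,-97/128 } R={ -3/4,-1/2,0 } = -193/256
step 10: add B to get RBRRBBBBBB; options L={ -1,-7/8,-13/16,-25/32,-49/64,-97/128,-193/256 } R={ -3/4,-1/2,0 } = -385/512
step 11: add R to get RBRRBBBBBBR; options L={ -1,-7/8,-13/16,-25/32,-49/64,-97/128,-193/256 } R={ -385/512,-3/4,-1/2,0 } = -771/1024
step 12: add B to get RBRRBBBBBBRB; options L={ -1,-7/8,-13/16,-25/32,-49/64,-97/128,-193/256,-771/1024 } R={ -385/512,-3/4,-1/2,0 } = -1541/2048
step 13: add R to get RBRRBBBBBBRBR; options L={ -1,-7/8,-13/16,-25/32,-49/64,-97/128,-193/256,-771/1024 } R={ -1541/2048,-385/512,-3/4,-1/2,0 } = -3083/4096

-3083/4096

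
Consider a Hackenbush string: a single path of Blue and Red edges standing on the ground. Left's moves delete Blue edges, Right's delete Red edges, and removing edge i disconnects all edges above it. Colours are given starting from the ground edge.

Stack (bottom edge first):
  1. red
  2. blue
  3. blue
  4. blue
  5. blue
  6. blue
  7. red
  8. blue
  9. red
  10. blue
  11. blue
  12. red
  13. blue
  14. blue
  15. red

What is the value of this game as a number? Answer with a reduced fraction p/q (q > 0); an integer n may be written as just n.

Build value(s[:k]) for k = 1..15, string s = red blue blue blue blue blue red blue red blue blue red blue blue red.
edge 1 of 15 (red): { — | 0 } → -1
edge 2 of 15 (blue): { -1 | 0 } → -1/2
edge 3 of 15 (blue): { -1 -1/2 | 0 } → -1/4
edge 4 of 15 (blue): { -1 -1/2 -1/4 | 0 } → -1/8
edge 5 of 15 (blue): { -1 -1/2 -1/4 -1/8 | 0 } → -1/16
edge 6 of 15 (blue): { -1 -1/2 -1/4 -1/8 -1/16 | 0 } → -1/32
edge 7 of 15 (red): { -1 -1/2 -1/4 -1/8 -1/16 | -1/32 0 } → -3/64
edge 8 of 15 (blue): { -1 -1/2 -1/4 -1/8 -1/16 -3/64 | -1/32 0 } → -5/128
edge 9 of 15 (red): { -1 -1/2 -1/4 -1/8 -1/16 -3/64 | -5/128 -1/32 0 } → -11/256
edge 10 of 15 (blue): { -1 -1/2 -1/4 -1/8 -1/16 -3/64 -11/256 | -5/128 -1/32 0 } → -21/512
edge 11 of 15 (blue): { -1 -1/2 -1/4 -1/8 -1/16 -3/64 -11/256 -21/512 | -5/128 -1/32 0 } → -41/1024
edge 12 of 15 (red): { -1 -1/2 -1/4 -1/8 -1/16 -3/64 -11/256 -21/512 | -41/1024 -5/128 -1/32 0 } → -83/2048
edge 13 of 15 (blue): { -1 -1/2 -1/4 -1/8 -1/16 -3/64 -11/256 -21/512 -83/2048 | -41/1024 -5/128 -1/32 0 } → -165/4096
edge 14 of 15 (blue): { -1 -1/2 -1/4 -1/8 -1/16 -3/64 -11/256 -21/512 -83/2048 -165/4096 | -41/1024 -5/128 -1/32 0 } → -329/8192
edge 15 of 15 (red): { -1 -1/2 -1/4 -1/8 -1/16 -3/64 -11/256 -21/512 -83/2048 -165/4096 | -329/8192 -41/1024 -5/128 -1/32 0 } → -659/16384

-659/16384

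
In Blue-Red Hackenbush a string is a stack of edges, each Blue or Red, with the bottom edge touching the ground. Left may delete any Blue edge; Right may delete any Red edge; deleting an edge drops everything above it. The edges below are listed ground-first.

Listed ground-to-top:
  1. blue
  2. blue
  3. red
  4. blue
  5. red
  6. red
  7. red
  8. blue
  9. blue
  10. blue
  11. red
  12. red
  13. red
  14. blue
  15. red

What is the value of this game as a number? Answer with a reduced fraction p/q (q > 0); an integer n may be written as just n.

Build val(s[:k]) for k = 1..15, string s = blue blue red blue red red red blue blue blue red red red blue red.
1 of 15 · b · max L 0 · min R +∞ so 1
2 of 15 · bb · max L 1 · min R +∞ so 2
3 of 15 · bbr · max L 1 · min R 2 so 3/2
4 of 15 · bbrb · max L 3/2 · min R 2 so 7/4
5 of 15 · bbrbr · max L 3/2 · min R 7/4 so 13/8
6 of 15 · bbrbrr · max L 3/2 · min R 13/8 so 25/16
7 of 15 · bbrbrrr · max L 3/2 · min R 25/16 so 49/32
8 of 15 · bbrbrrrb · max L 49/32 · min R 25/16 so 99/64
9 of 15 · bbrbrrrbb · max L 99/64 · min R 25/16 so 199/128
10 of 15 · bbrbrrrbbb · max L 199/128 · min R 25/16 so 399/256
11 of 15 · bbrbrrrbbbr · max L 199/128 · min R 399/256 so 797/512
12 of 15 · bbrbrrrbbbrr · max L 199/128 · min R 797/512 so 1593/1024
13 of 15 · bbrbrrrbbbrrr · max L 199/128 · min R 1593/1024 so 3185/2048
14 of 15 · bbrbrrrbbbrrrb · max L 3185/2048 · min R 1593/1024 so 6371/4096
15 of 15 · bbrbrrrbbbrrrbr · max L 3185/2048 · min R 6371/4096 so 12741/8192

12741/8192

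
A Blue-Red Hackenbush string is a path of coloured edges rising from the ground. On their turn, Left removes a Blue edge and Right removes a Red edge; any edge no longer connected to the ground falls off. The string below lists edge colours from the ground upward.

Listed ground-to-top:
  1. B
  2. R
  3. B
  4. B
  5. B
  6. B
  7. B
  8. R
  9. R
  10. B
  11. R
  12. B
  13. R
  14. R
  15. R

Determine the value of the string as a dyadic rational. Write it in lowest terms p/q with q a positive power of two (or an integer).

15953/16384

g_1 [B]  L=[0]  R=[none]  -> 1
g_2 [BR]  L=[0]  R=[1]  -> 1/2
g_3 [BRB]  L=[0, 1/2]  R=[1]  -> 3/4
g_4 [BRBB]  L=[0, 1/2, 3/4]  R=[1]  -> 7/8
g_5 [BRBBB]  L=[0, 1/2, 3/4, 7/8]  R=[1]  -> 15/16
g_6 [BRBBBB]  L=[0, 1/2, 3/4, 7/8, 15/16]  R=[1]  -> 31/32
g_7 [BRBBBBB]  L=[0, 1/2, 3/4, 7/8, 15/16, 31/32]  R=[1]  -> 63/64
g_8 [BRBBBBBR]  L=[0, 1/2, 3/4, 7/8, 15/16, 31/32]  R=[63/64, 1]  -> 125/128
g_9 [BRBBBBBRR]  L=[0, 1/2, 3/4, 7/8, 15/16, 31/32]  R=[125/128, 63/64, 1]  -> 249/256
g_10 [BRBBBBBRRB]  L=[0, 1/2, 3/4, 7/8, 15/16, 31/32, 249/256]  R=[125/128, 63/64, 1]  -> 499/512
g_11 [BRBBBBBRRBR]  L=[0, 1/2, 3/4, 7/8, 15/16, 31/32, 249/256]  R=[499/512, 125/128, 63/64, 1]  -> 997/1024
g_12 [BRBBBBBRRBRB]  L=[0, 1/2, 3/4, 7/8, 15/16, 31/32, 249/256, 997/1024]  R=[499/512, 125/128, 63/64, 1]  -> 1995/2048
g_13 [BRBBBBBRRBRBR]  L=[0, 1/2, 3/4, 7/8, 15/16, 31/32, 249/256, 997/1024]  R=[1995/2048, 499/512, 125/128, 63/64, 1]  -> 3989/4096
g_14 [BRBBBBBRRBRBRR]  L=[0, 1/2, 3/4, 7/8, 15/16, 31/32, 249/256, 997/1024]  R=[3989/4096, 1995/2048, 499/512, 125/128, 63/64, 1]  -> 7977/8192
g_15 [BRBBBBBRRBRBRRR]  L=[0, 1/2, 3/4, 7/8, 15/16, 31/32, 249/256, 997/1024]  R=[7977/8192, 3989/4096, 1995/2048, 499/512, 125/128, 63/64, 1]  -> 15953/16384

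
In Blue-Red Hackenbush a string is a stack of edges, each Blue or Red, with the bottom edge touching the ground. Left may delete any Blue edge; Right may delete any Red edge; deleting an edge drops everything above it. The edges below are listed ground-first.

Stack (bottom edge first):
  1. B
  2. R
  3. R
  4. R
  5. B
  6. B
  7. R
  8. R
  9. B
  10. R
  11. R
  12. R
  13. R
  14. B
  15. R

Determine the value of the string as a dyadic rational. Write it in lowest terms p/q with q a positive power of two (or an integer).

3205/16384

Prefix values for B R R R B B R R B R R R R B R via {L|R} + simplicity:
value(B) = { 0 | ∅ } → 1
value(BR) = { 0 | 1 } → 1/2
value(BRR) = { 0 | 1/2; 1 } → 1/4
value(BRRR) = { 0 | 1/4; 1/2; 1 } → 1/8
value(BRRRB) = { 0; 1/8 | 1/4; 1/2; 1 } → 3/16
value(BRRRBB) = { 0; 1/8; 3/16 | 1/4; 1/2; 1 } → 7/32
value(BRRRBBR) = { 0; 1/8; 3/16 | 7/32; 1/4; 1/2; 1 } → 13/64
value(BRRRBBRR) = { 0; 1/8; 3/16 | 13/64; 7/32; 1/4; 1/2; 1 } → 25/128
value(BRRRBBRRB) = { 0; 1/8; 3/16; 25/128 | 13/64; 7/32; 1/4; 1/2; 1 } → 51/256
value(BRRRBBRRBR) = { 0; 1/8; 3/16; 25/128 | 51/256; 13/64; 7/32; 1/4; 1/2; 1 } → 101/512
value(BRRRBBRRBRR) = { 0; 1/8; 3/16; 25/128 | 101/512; 51/256; 13/64; 7/32; 1/4; 1/2; 1 } → 201/1024
value(BRRRBBRRBRRR) = { 0; 1/8; 3/16; 25/128 | 201/1024; 101/512; 51/256; 13/64; 7/32; 1/4; 1/2; 1 } → 401/2048
value(BRRRBBRRBRRRR) = { 0; 1/8; 3/16; 25/128 | 401/2048; 201/1024; 101/512; 51/256; 13/64; 7/32; 1/4; 1/2; 1 } → 801/4096
value(BRRRBBRRBRRRRB) = { 0; 1/8; 3/16; 25/128; 801/4096 | 401/2048; 201/1024; 101/512; 51/256; 13/64; 7/32; 1/4; 1/2; 1 } → 1603/8192
value(BRRRBBRRBRRRRBR) = { 0; 1/8; 3/16; 25/128; 801/4096 | 1603/8192; 401/2048; 201/1024; 101/512; 51/256; 13/64; 7/32; 1/4; 1/2; 1 } → 3205/16384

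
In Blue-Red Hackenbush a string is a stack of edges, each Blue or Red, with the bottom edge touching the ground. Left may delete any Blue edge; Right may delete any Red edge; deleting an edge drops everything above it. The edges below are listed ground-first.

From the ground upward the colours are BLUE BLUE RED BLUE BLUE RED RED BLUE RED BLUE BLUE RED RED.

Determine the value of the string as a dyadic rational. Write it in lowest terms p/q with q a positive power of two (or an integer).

Build g(s[:k]) for k = 1..13, string s = BLUE BLUE RED BLUE BLUE RED RED BLUE RED BLUE BLUE RED RED.
g(B) = { 0 | (no moves) } ⇒ 1
g(BB) = { 0 1 | (no moves) } ⇒ 2
g(BBR) = { 0 1 | 2 } ⇒ 3/2
g(BBRB) = { 0 1 3/2 | 2 } ⇒ 7/4
g(BBRBB) = { 0 1 3/2 7/4 | 2 } ⇒ 15/8
g(BBRBBR) = { 0 1 3/2 7/4 | 15/8 2 } ⇒ 29/16
g(BBRBBRR) = { 0 1 3/2 7/4 | 29/16 15/8 2 } ⇒ 57/32
g(BBRBBRRB) = { 0 1 3/2 7/4 57/32 | 29/16 15/8 2 } ⇒ 115/64
g(BBRBBRRBR) = { 0 1 3/2 7/4 57/32 | 115/64 29/16 15/8 2 } ⇒ 229/128
g(BBRBBRRBRB) = { 0 1 3/2 7/4 57/32 229/128 | 115/64 29/16 15/8 2 } ⇒ 459/256
g(BBRBBRRBRBB) = { 0 1 3/2 7/4 57/32 229/128 459/256 | 115/64 29/16 15/8 2 } ⇒ 919/512
g(BBRBBRRBRBBR) = { 0 1 3/2 7/4 57/32 229/128 459/256 | 919/512 115/64 29/16 15/8 2 } ⇒ 1837/1024
g(BBRBBRRBRBBRR) = { 0 1 3/2 7/4 57/32 229/128 459/256 | 1837/1024 919/512 115/64 29/16 15/8 2 } ⇒ 3673/2048

3673/2048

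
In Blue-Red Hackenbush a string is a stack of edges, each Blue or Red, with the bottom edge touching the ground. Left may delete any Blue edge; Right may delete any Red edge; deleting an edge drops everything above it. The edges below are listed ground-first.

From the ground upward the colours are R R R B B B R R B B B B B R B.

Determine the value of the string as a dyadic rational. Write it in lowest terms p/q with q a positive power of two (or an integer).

R: Left { none }, Right { 0 } — simplest -1
RR: Left { none }, Right { -1 0 } — simplest -2
RRR: Left { none }, Right { -2 -1 0 } — simplest -3
RRRB: Left { -3 }, Right { -2 -1 0 } — simplest -5/2
RRRBB: Left { -3 -5/2 }, Right { -2 -1 0 } — simplest -9/4
RRRBBB: Left { -3 -5/2 -9/4 }, Right { -2 -1 0 } — simplest -17/8
RRRBBBR: Left { -3 -5/2 -9/4 }, Right { -17/8 -2 -1 0 } — simplest -35/16
RRRBBBRR: Left { -3 -5/2 -9/4 }, Right { -35/16 -17/8 -2 -1 0 } — simplest -71/32
RRRBBBRRB: Left { -3 -5/2 -9/4 -71/32 }, Right { -35/16 -17/8 -2 -1 0 } — simplest -141/64
RRRBBBRRBB: Left { -3 -5/2 -9/4 -71/32 -141/64 }, Right { -35/16 -17/8 -2 -1 0 } — simplest -281/128
RRRBBBRRBBB: Left { -3 -5/2 -9/4 -71/32 -141/64 -281/128 }, Right { -35/16 -17/8 -2 -1 0 } — simplest -561/256
RRRBBBRRBBBB: Left { -3 -5/2 -9/4 -71/32 -141/64 -281/128 -561/256 }, Right { -35/16 -17/8 -2 -1 0 } — simplest -1121/512
RRRBBBRRBBBBB: Left { -3 -5/2 -9/4 -71/32 -141/64 -281/128 -561/256 -1121/512 }, Right { -35/16 -17/8 -2 -1 0 } — simplest -2241/1024
RRRBBBRRBBBBBR: Left { -3 -5/2 -9/4 -71/32 -141/64 -281/128 -561/256 -1121/512 }, Right { -2241/1024 -35/16 -17/8 -2 -1 0 } — simplest -4483/2048
RRRBBBRRBBBBBRB: Left { -3 -5/2 -9/4 -71/32 -141/64 -281/128 -561/256 -1121/512 -4483/2048 }, Right { -2241/1024 -35/16 -17/8 -2 -1 0 } — simplest -8965/4096

-8965/4096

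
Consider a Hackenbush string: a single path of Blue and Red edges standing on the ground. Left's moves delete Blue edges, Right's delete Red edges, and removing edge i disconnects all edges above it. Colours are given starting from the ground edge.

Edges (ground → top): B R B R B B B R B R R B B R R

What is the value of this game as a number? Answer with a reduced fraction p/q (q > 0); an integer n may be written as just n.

edge 1 of 15 (B): { 0 | none } → 1
edge 2 of 15 (R): { 0 | 1 } → 1/2
edge 3 of 15 (B): { 0 1/2 | 1 } → 3/4
edge 4 of 15 (R): { 0 1/2 | 3/4 1 } → 5/8
edge 5 of 15 (B): { 0 1/2 5/8 | 3/4 1 } → 11/16
edge 6 of 15 (B): { 0 1/2 5/8 11/16 | 3/4 1 } → 23/32
edge 7 of 15 (B): { 0 1/2 5/8 11/16 23/32 | 3/4 1 } → 47/64
edge 8 of 15 (R): { 0 1/2 5/8 11/16 23/32 | 47/64 3/4 1 } → 93/128
edge 9 of 15 (B): { 0 1/2 5/8 11/16 23/32 93/128 | 47/64 3/4 1 } → 187/256
edge 10 of 15 (R): { 0 1/2 5/8 11/16 23/32 93/128 | 187/256 47/64 3/4 1 } → 373/512
edge 11 of 15 (R): { 0 1/2 5/8 11/16 23/32 93/128 | 373/512 187/256 47/64 3/4 1 } → 745/1024
edge 12 of 15 (B): { 0 1/2 5/8 11/16 23/32 93/128 745/1024 | 373/512 187/256 47/64 3/4 1 } → 1491/2048
edge 13 of 15 (B): { 0 1/2 5/8 11/16 23/32 93/128 745/1024 1491/2048 | 373/512 187/256 47/64 3/4 1 } → 2983/4096
edge 14 of 15 (R): { 0 1/2 5/8 11/16 23/32 93/128 745/1024 1491/2048 | 2983/4096 373/512 187/256 47/64 3/4 1 } → 5965/8192
edge 15 of 15 (R): { 0 1/2 5/8 11/16 23/32 93/128 745/1024 1491/2048 | 5965/8192 2983/4096 373/512 187/256 47/64 3/4 1 } → 11929/16384

11929/16384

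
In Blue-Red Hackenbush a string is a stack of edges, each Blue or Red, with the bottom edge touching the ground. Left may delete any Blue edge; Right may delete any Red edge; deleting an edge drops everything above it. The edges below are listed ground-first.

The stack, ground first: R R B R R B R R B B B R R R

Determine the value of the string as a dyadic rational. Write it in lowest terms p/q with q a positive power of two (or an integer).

-7567/4096

1 of 14 · R · max L −∞ · min R 0 ⇒ -1
2 of 14 · RR · max L −∞ · min R -1 ⇒ -2
3 of 14 · RRB · max L -2 · min R -1 ⇒ -3/2
4 of 14 · RRBR · max L -2 · min R -3/2 ⇒ -7/4
5 of 14 · RRBRR · max L -2 · min R -7/4 ⇒ -15/8
6 of 14 · RRBRRB · max L -15/8 · min R -7/4 ⇒ -29/16
7 of 14 · RRBRRBR · max L -15/8 · min R -29/16 ⇒ -59/32
8 of 14 · RRBRRBRR · max L -15/8 · min R -59/32 ⇒ -119/64
9 of 14 · RRBRRBRRB · max L -119/64 · min R -59/32 ⇒ -237/128
10 of 14 · RRBRRBRRBB · max L -237/128 · min R -59/32 ⇒ -473/256
11 of 14 · RRBRRBRRBBB · max L -473/256 · min R -59/32 ⇒ -945/512
12 of 14 · RRBRRBRRBBBR · max L -473/256 · min R -945/512 ⇒ -1891/1024
13 of 14 · RRBRRBRRBBBRR · max L -473/256 · min R -1891/1024 ⇒ -3783/2048
14 of 14 · RRBRRBRRBBBRRR · max L -473/256 · min R -3783/2048 ⇒ -7567/4096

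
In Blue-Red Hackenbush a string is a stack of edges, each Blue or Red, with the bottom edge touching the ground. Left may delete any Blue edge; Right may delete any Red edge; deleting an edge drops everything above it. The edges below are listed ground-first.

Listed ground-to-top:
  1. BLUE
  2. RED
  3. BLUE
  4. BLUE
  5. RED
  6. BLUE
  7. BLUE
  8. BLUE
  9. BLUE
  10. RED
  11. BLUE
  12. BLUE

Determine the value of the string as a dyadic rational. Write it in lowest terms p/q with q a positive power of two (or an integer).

1 of 12 · B · max L 0 · min R +∞ => 1
2 of 12 · BR · max L 0 · min R 1 => 1/2
3 of 12 · BRB · max L 1/2 · min R 1 => 3/4
4 of 12 · BRBB · max L 3/4 · min R 1 => 7/8
5 of 12 · BRBBR · max L 3/4 · min R 7/8 => 13/16
6 of 12 · BRBBRB · max L 13/16 · min R 7/8 => 27/32
7 of 12 · BRBBRBB · max L 27/32 · min R 7/8 => 55/64
8 of 12 · BRBBRBBB · max L 55/64 · min R 7/8 => 111/128
9 of 12 · BRBBRBBBB · max L 111/128 · min R 7/8 => 223/256
10 of 12 · BRBBRBBBBR · max L 111/128 · min R 223/256 => 445/512
11 of 12 · BRBBRBBBBRB · max L 445/512 · min R 223/256 => 891/1024
12 of 12 · BRBBRBBBBRBB · max L 891/1024 · min R 223/256 => 1783/2048

1783/2048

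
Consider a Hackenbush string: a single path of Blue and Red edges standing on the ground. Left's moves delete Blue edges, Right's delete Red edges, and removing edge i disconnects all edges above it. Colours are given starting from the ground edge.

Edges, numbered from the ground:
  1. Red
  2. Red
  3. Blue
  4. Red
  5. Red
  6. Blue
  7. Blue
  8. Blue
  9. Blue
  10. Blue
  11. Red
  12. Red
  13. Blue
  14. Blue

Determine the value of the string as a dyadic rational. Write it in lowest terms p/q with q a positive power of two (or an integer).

Prefix values for Red Red Blue Red Red Blue Blue Blue Blue Blue Red Red Blue Blue via {L|R} + simplicity:
step 1: add Red to get R; options L={ — } R={ 0 } = -1
step 2: add Red to get RR; options L={ — } R={ -1 0 } = -2
step 3: add Blue to get RRB; options L={ -2 } R={ -1 0 } = -3/2
step 4: add Red to get RRBR; options L={ -2 } R={ -3/2 -1 0 } = -7/4
step 5: add Red to get RRBRR; options L={ -2 } R={ -7/4 -3/2 -1 0 } = -15/8
step 6: add Blue to get RRBRRB; options L={ -2 -15/8 } R={ -7/4 -3/2 -1 0 } = -29/16
step 7: add Blue to get RRBRRBB; options L={ -2 -15/8 -29/16 } R={ -7/4 -3/2 -1 0 } = -57/32
step 8: add Blue to get RRBRRBBB; options L={ -2 -15/8 -29/16 -57/32 } R={ -7/4 -3/2 -1 0 } = -113/64
step 9: add Blue to get RRBRRBBBB; options L={ -2 -15/8 -29/16 -57/32 -113/64 } R={ -7/4 -3/2 -1 0 } = -225/128
step 10: add Blue to get RRBRRBBBBB; options L={ -2 -15/8 -29/16 -57/32 -113/64 -225/128 } R={ -7/4 -3/2 -1 0 } = -449/256
step 11: add Red to get RRBRRBBBBBR; options L={ -2 -15/8 -29/16 -57/32 -113/64 -225/128 } R={ -449/256 -7/4 -3/2 -1 0 } = -899/512
step 12: add Red to get RRBRRBBBBBRR; options L={ -2 -15/8 -29/16 -57/32 -113/64 -225/128 } R={ -899/512 -449/256 -7/4 -3/2 -1 0 } = -1799/1024
step 13: add Blue to get RRBRRBBBBBRRB; options L={ -2 -15/8 -29/16 -57/32 -113/64 -225/128 -1799/1024 } R={ -899/512 -449/256 -7/4 -3/2 -1 0 } = -3597/2048
step 14: add Blue to get RRBRRBBBBBRRBB; options L={ -2 -15/8 -29/16 -57/32 -113/64 -225/128 -1799/1024 -3597/2048 } R={ -899/512 -449/256 -7/4 -3/2 -1 0 } = -7193/4096

-7193/4096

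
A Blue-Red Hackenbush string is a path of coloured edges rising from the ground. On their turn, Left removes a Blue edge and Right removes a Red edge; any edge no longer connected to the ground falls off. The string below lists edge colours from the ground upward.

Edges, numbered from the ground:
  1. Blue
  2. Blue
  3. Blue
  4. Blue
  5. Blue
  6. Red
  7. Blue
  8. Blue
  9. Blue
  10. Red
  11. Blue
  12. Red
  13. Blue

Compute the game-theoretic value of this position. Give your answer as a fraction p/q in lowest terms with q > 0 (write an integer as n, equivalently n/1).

1 of 13 · B · max L 0 · min R +∞ gives 1
2 of 13 · BB · max L 1 · min R +∞ gives 2
3 of 13 · BBB · max L 2 · min R +∞ gives 3
4 of 13 · BBBB · max L 3 · min R +∞ gives 4
5 of 13 · BBBBB · max L 4 · min R +∞ gives 5
6 of 13 · BBBBBR · max L 4 · min R 5 gives 9/2
7 of 13 · BBBBBRB · max L 9/2 · min R 5 gives 19/4
8 of 13 · BBBBBRBB · max L 19/4 · min R 5 gives 39/8
9 of 13 · BBBBBRBBB · max L 39/8 · min R 5 gives 79/16
10 of 13 · BBBBBRBBBR · max L 39/8 · min R 79/16 gives 157/32
11 of 13 · BBBBBRBBBRB · max L 157/32 · min R 79/16 gives 315/64
12 of 13 · BBBBBRBBBRBR · max L 157/32 · min R 315/64 gives 629/128
13 of 13 · BBBBBRBBBRBRB · max L 629/128 · min R 315/64 gives 1259/256

1259/256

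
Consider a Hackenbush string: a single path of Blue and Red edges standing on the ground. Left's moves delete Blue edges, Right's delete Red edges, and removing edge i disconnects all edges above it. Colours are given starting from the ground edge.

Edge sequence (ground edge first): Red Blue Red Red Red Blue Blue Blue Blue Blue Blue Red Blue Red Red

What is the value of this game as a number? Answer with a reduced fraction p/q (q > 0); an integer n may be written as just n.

-14359/16384

value_1 [R]  L=[]  R=[0]  so -1
value_2 [RB]  L=[-1]  R=[0]  so -1/2
value_3 [RBR]  L=[-1]  R=[-1/2,0]  so -3/4
value_4 [RBRR]  L=[-1]  R=[-3/4,-1/2,0]  so -7/8
value_5 [RBRRR]  L=[-1]  R=[-7/8,-3/4,-1/2,0]  so -15/16
value_6 [RBRRRB]  L=[-1,-15/16]  R=[-7/8,-3/4,-1/2,0]  so -29/32
value_7 [RBRRRBB]  L=[-1,-15/16,-29/32]  R=[-7/8,-3/4,-1/2,0]  so -57/64
value_8 [RBRRRBBB]  L=[-1,-15/16,-29/32,-57/64]  R=[-7/8,-3/4,-1/2,0]  so -113/128
value_9 [RBRRRBBBB]  L=[-1,-15/16,-29/32,-57/64,-113/128]  R=[-7/8,-3/4,-1/2,0]  so -225/256
value_10 [RBRRRBBBBB]  L=[-1,-15/16,-29/32,-57/64,-113/128,-225/256]  R=[-7/8,-3/4,-1/2,0]  so -449/512
value_11 [RBRRRBBBBBB]  L=[-1,-15/16,-29/32,-57/64,-113/128,-225/256,-449/512]  R=[-7/8,-3/4,-1/2,0]  so -897/1024
value_12 [RBRRRBBBBBBR]  L=[-1,-15/16,-29/32,-57/64,-113/128,-225/256,-449/512]  R=[-897/1024,-7/8,-3/4,-1/2,0]  so -1795/2048
value_13 [RBRRRBBBBBBRB]  L=[-1,-15/16,-29/32,-57/64,-113/128,-225/256,-449/512,-1795/2048]  R=[-897/1024,-7/8,-3/4,-1/2,0]  so -3589/4096
value_14 [RBRRRBBBBBBRBR]  L=[-1,-15/16,-29/32,-57/64,-113/128,-225/256,-449/512,-1795/2048]  R=[-3589/4096,-897/1024,-7/8,-3/4,-1/2,0]  so -7179/8192
value_15 [RBRRRBBBBBBRBRR]  L=[-1,-15/16,-29/32,-57/64,-113/128,-225/256,-449/512,-1795/2048]  R=[-7179/8192,-3589/4096,-897/1024,-7/8,-3/4,-1/2,0]  so -14359/16384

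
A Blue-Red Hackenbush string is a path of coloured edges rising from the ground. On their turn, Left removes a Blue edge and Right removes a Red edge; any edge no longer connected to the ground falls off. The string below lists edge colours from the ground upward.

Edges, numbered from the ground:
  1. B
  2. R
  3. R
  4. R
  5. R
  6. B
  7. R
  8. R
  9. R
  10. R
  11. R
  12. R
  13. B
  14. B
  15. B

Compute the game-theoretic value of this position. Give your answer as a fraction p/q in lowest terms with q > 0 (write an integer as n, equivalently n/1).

value_1 [B]  L=[0]  R=[·]  ⇒ 1
value_2 [BR]  L=[0]  R=[1]  ⇒ 1/2
value_3 [BRR]  L=[0]  R=[1/2,1]  ⇒ 1/4
value_4 [BRRR]  L=[0]  R=[1/4,1/2,1]  ⇒ 1/8
value_5 [BRRRR]  L=[0]  R=[1/8,1/4,1/2,1]  ⇒ 1/16
value_6 [BRRRRB]  L=[0,1/16]  R=[1/8,1/4,1/2,1]  ⇒ 3/32
value_7 [BRRRRBR]  L=[0,1/16]  R=[3/32,1/8,1/4,1/2,1]  ⇒ 5/64
value_8 [BRRRRBRR]  L=[0,1/16]  R=[5/64,3/32,1/8,1/4,1/2,1]  ⇒ 9/128
value_9 [BRRRRBRRR]  L=[0,1/16]  R=[9/128,5/64,3/32,1/8,1/4,1/2,1]  ⇒ 17/256
value_10 [BRRRRBRRRR]  L=[0,1/16]  R=[17/256,9/128,5/64,3/32,1/8,1/4,1/2,1]  ⇒ 33/512
value_11 [BRRRRBRRRRR]  L=[0,1/16]  R=[33/512,17/256,9/128,5/64,3/32,1/8,1/4,1/2,1]  ⇒ 65/1024
value_12 [BRRRRBRRRRRR]  L=[0,1/16]  R=[65/1024,33/512,17/256,9/128,5/64,3/32,1/8,1/4,1/2,1]  ⇒ 129/2048
value_13 [BRRRRBRRRRRRB]  L=[0,1/16,129/2048]  R=[65/1024,33/512,17/256,9/128,5/64,3/32,1/8,1/4,1/2,1]  ⇒ 259/4096
value_14 [BRRRRBRRRRRRBB]  L=[0,1/16,129/2048,259/4096]  R=[65/1024,33/512,17/256,9/128,5/64,3/32,1/8,1/4,1/2,1]  ⇒ 519/8192
value_15 [BRRRRBRRRRRRBBB]  L=[0,1/16,129/2048,259/4096,519/8192]  R=[65/1024,33/512,17/256,9/128,5/64,3/32,1/8,1/4,1/2,1]  ⇒ 1039/16384

1039/16384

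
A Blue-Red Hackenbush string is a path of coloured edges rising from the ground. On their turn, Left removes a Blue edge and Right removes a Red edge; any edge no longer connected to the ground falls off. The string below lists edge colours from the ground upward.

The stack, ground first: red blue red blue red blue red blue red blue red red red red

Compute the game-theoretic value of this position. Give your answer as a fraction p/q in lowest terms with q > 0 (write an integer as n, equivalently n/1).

Recurse on prefixes of the 14-edge string red blue red blue red blue red blue red blue red red red red:
edge 1 of 14 (red): {  | 0 } so -1
edge 2 of 14 (blue): { -1 | 0 } so -1/2
edge 3 of 14 (red): { -1 | -1/2, 0 } so -3/4
edge 4 of 14 (blue): { -1, -3/4 | -1/2, 0 } so -5/8
edge 5 of 14 (red): { -1, -3/4 | -5/8, -1/2, 0 } so -11/16
edge 6 of 14 (blue): { -1, -3/4, -11/16 | -5/8, -1/2, 0 } so -21/32
edge 7 of 14 (red): { -1, -3/4, -11/16 | -21/32, -5/8, -1/2, 0 } so -43/64
edge 8 of 14 (blue): { -1, -3/4, -11/16, -43/64 | -21/32, -5/8, -1/2, 0 } so -85/128
edge 9 of 14 (red): { -1, -3/4, -11/16, -43/64 | -85/128, -21/32, -5/8, -1/2, 0 } so -171/256
edge 10 of 14 (blue): { -1, -3/4, -11/16, -43/64, -171/256 | -85/128, -21/32, -5/8, -1/2, 0 } so -341/512
edge 11 of 14 (red): { -1, -3/4, -11/16, -43/64, -171/256 | -341/512, -85/128, -21/32, -5/8, -1/2, 0 } so -683/1024
edge 12 of 14 (red): { -1, -3/4, -11/16, -43/64, -171/256 | -683/1024, -341/512, -85/128, -21/32, -5/8, -1/2, 0 } so -1367/2048
edge 13 of 14 (red): { -1, -3/4, -11/16, -43/64, -171/256 | -1367/2048, -683/1024, -341/512, -85/128, -21/32, -5/8, -1/2, 0 } so -2735/4096
edge 14 of 14 (red): { -1, -3/4, -11/16, -43/64, -171/256 | -2735/4096, -1367/2048, -683/1024, -341/512, -85/128, -21/32, -5/8, -1/2, 0 } so -5471/8192

-5471/8192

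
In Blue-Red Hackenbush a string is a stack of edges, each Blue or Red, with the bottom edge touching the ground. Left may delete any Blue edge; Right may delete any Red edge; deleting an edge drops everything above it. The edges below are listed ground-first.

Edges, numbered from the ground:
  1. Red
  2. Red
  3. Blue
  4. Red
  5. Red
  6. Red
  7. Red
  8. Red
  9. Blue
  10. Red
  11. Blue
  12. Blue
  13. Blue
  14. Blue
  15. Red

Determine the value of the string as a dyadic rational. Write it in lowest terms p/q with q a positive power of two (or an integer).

step 1: add Red to get R; options L={ (no moves) } R={ 0 } — -1
step 2: add Red to get RR; options L={ (no moves) } R={ -1; 0 } — -2
step 3: add Blue to get RRB; options L={ -2 } R={ -1; 0 } — -3/2
step 4: add Red to get RRBR; options L={ -2 } R={ -3/2; -1; 0 } — -7/4
step 5: add Red to get RRBRR; options L={ -2 } R={ -7/4; -3/2; -1; 0 } — -15/8
step 6: add Red to get RRBRRR; options L={ -2 } R={ -15/8; -7/4; -3/2; -1; 0 } — -31/16
step 7: add Red to get RRBRRRR; options L={ -2 } R={ -31/16; -15/8; -7/4; -3/2; -1; 0 } — -63/32
step 8: add Red to get RRBRRRRR; options L={ -2 } R={ -63/32; -31/16; -15/8; -7/4; -3/2; -1; 0 } — -127/64
step 9: add Blue to get RRBRRRRRB; options L={ -2; -127/64 } R={ -63/32; -31/16; -15/8; -7/4; -3/2; -1; 0 } — -253/128
step 10: add Red to get RRBRRRRRBR; options L={ -2; -127/64 } R={ -253/128; -63/32; -31/16; -15/8; -7/4; -3/2; -1; 0 } — -507/256
step 11: add Blue to get RRBRRRRRBRB; options L={ -2; -127/64; -507/256 } R={ -253/128; -63/32; -31/16; -15/8; -7/4; -3/2; -1; 0 } — -1013/512
step 12: add Blue to get RRBRRRRRBRBB; options L={ -2; -127/64; -507/256; -1013/512 } R={ -253/128; -63/32; -31/16; -15/8; -7/4; -3/2; -1; 0 } — -2025/1024
step 13: add Blue to get RRBRRRRRBRBBB; options L={ -2; -127/64; -507/256; -1013/512; -2025/1024 } R={ -253/128; -63/32; -31/16; -15/8; -7/4; -3/2; -1; 0 } — -4049/2048
step 14: add Blue to get RRBRRRRRBRBBBB; options L={ -2; -127/64; -507/256; -1013/512; -2025/1024; -4049/2048 } R={ -253/128; -63/32; -31/16; -15/8; -7/4; -3/2; -1; 0 } — -8097/4096
step 15: add Red to get RRBRRRRRBRBBBBR; options L={ -2; -127/64; -507/256; -1013/512; -2025/1024; -4049/2048 } R={ -8097/4096; -253/128; -63/32; -31/16; -15/8; -7/4; -3/2; -1; 0 } — -16195/8192

-16195/8192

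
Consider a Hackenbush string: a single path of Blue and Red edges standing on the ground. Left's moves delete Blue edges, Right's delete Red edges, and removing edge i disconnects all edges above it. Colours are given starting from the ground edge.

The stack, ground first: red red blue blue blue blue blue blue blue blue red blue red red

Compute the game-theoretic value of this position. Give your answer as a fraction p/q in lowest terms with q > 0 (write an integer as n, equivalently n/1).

-4119/4096

1 of 14 · r · max L −∞ · min R 0 so -1
2 of 14 · rr · max L −∞ · min R -1 so -2
3 of 14 · rrb · max L -2 · min R -1 so -3/2
4 of 14 · rrbb · max L -3/2 · min R -1 so -5/4
5 of 14 · rrbbb · max L -5/4 · min R -1 so -9/8
6 of 14 · rrbbbb · max L -9/8 · min R -1 so -17/16
7 of 14 · rrbbbbb · max L -17/16 · min R -1 so -33/32
8 of 14 · rrbbbbbb · max L -33/32 · min R -1 so -65/64
9 of 14 · rrbbbbbbb · max L -65/64 · min R -1 so -129/128
10 of 14 · rrbbbbbbbb · max L -129/128 · min R -1 so -257/256
11 of 14 · rrbbbbbbbbr · max L -129/128 · min R -257/256 so -515/512
12 of 14 · rrbbbbbbbbrb · max L -515/512 · min R -257/256 so -1029/1024
13 of 14 · rrbbbbbbbbrbr · max L -515/512 · min R -1029/1024 so -2059/2048
14 of 14 · rrbbbbbbbbrbrr · max L -515/512 · min R -2059/2048 so -4119/4096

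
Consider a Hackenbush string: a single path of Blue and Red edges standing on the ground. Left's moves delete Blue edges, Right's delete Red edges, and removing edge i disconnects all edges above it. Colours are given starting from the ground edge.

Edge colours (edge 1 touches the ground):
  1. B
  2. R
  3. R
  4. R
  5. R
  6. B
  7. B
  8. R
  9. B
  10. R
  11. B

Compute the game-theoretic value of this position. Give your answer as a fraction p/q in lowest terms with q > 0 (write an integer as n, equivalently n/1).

107/1024

1 of 11 · B · max L 0 · min R +∞ ⇒ 1
2 of 11 · BR · max L 0 · min R 1 ⇒ 1/2
3 of 11 · BRR · max L 0 · min R 1/2 ⇒ 1/4
4 of 11 · BRRR · max L 0 · min R 1/4 ⇒ 1/8
5 of 11 · BRRRR · max L 0 · min R 1/8 ⇒ 1/16
6 of 11 · BRRRRB · max L 1/16 · min R 1/8 ⇒ 3/32
7 of 11 · BRRRRBB · max L 3/32 · min R 1/8 ⇒ 7/64
8 of 11 · BRRRRBBR · max L 3/32 · min R 7/64 ⇒ 13/128
9 of 11 · BRRRRBBRB · max L 13/128 · min R 7/64 ⇒ 27/256
10 of 11 · BRRRRBBRBR · max L 13/128 · min R 27/256 ⇒ 53/512
11 of 11 · BRRRRBBRBRB · max L 53/512 · min R 27/256 ⇒ 107/1024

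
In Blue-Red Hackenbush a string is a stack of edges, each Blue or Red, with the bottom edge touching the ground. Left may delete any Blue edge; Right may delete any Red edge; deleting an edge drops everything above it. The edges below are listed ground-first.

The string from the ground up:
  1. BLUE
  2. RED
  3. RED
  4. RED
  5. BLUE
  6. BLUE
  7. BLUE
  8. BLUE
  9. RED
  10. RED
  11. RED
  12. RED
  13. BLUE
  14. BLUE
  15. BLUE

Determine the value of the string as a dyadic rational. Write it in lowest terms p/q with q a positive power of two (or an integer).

3855/16384

g(B) = { 0 | · } => 1
g(BR) = { 0 | 1 } => 1/2
g(BRR) = { 0 | 1/2,1 } => 1/4
g(BRRR) = { 0 | 1/4,1/2,1 } => 1/8
g(BRRRB) = { 0,1/8 | 1/4,1/2,1 } => 3/16
g(BRRRBB) = { 0,1/8,3/16 | 1/4,1/2,1 } => 7/32
g(BRRRBBB) = { 0,1/8,3/16,7/32 | 1/4,1/2,1 } => 15/64
g(BRRRBBBB) = { 0,1/8,3/16,7/32,15/64 | 1/4,1/2,1 } => 31/128
g(BRRRBBBBR) = { 0,1/8,3/16,7/32,15/64 | 31/128,1/4,1/2,1 } => 61/256
g(BRRRBBBBRR) = { 0,1/8,3/16,7/32,15/64 | 61/256,31/128,1/4,1/2,1 } => 121/512
g(BRRRBBBBRRR) = { 0,1/8,3/16,7/32,15/64 | 121/512,61/256,31/128,1/4,1/2,1 } => 241/1024
g(BRRRBBBBRRRR) = { 0,1/8,3/16,7/32,15/64 | 241/1024,121/512,61/256,31/128,1/4,1/2,1 } => 481/2048
g(BRRRBBBBRRRRB) = { 0,1/8,3/16,7/32,15/64,481/2048 | 241/1024,121/512,61/256,31/128,1/4,1/2,1 } => 963/4096
g(BRRRBBBBRRRRBB) = { 0,1/8,3/16,7/32,15/64,481/2048,963/4096 | 241/1024,121/512,61/256,31/128,1/4,1/2,1 } => 1927/8192
g(BRRRBBBBRRRRBBB) = { 0,1/8,3/16,7/32,15/64,481/2048,963/4096,1927/8192 | 241/1024,121/512,61/256,31/128,1/4,1/2,1 } => 3855/16384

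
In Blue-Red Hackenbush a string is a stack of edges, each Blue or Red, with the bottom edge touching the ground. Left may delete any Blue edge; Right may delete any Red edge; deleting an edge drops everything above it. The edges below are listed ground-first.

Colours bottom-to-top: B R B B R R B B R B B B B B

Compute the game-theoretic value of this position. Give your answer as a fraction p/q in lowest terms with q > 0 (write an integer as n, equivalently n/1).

Prefix values for B R B B R R B B R B B B B B via {L|R} + simplicity:
edge 1 of 14 (B): { 0 | — } gives 1
edge 2 of 14 (R): { 0 | 1 } gives 1/2
edge 3 of 14 (B): { 0 1/2 | 1 } gives 3/4
edge 4 of 14 (B): { 0 1/2 3/4 | 1 } gives 7/8
edge 5 of 14 (R): { 0 1/2 3/4 | 7/8 1 } gives 13/16
edge 6 of 14 (R): { 0 1/2 3/4 | 13/16 7/8 1 } gives 25/32
edge 7 of 14 (B): { 0 1/2 3/4 25/32 | 13/16 7/8 1 } gives 51/64
edge 8 of 14 (B): { 0 1/2 3/4 25/32 51/64 | 13/16 7/8 1 } gives 103/128
edge 9 of 14 (R): { 0 1/2 3/4 25/32 51/64 | 103/128 13/16 7/8 1 } gives 205/256
edge 10 of 14 (B): { 0 1/2 3/4 25/32 51/64 205/256 | 103/128 13/16 7/8 1 } gives 411/512
edge 11 of 14 (B): { 0 1/2 3/4 25/32 51/64 205/256 411/512 | 103/128 13/16 7/8 1 } gives 823/1024
edge 12 of 14 (B): { 0 1/2 3/4 25/32 51/64 205/256 411/512 823/1024 | 103/128 13/16 7/8 1 } gives 1647/2048
edge 13 of 14 (B): { 0 1/2 3/4 25/32 51/64 205/256 411/512 823/1024 1647/2048 | 103/128 13/16 7/8 1 } gives 3295/4096
edge 14 of 14 (B): { 0 1/2 3/4 25/32 51/64 205/256 411/512 823/1024 1647/2048 3295/4096 | 103/128 13/16 7/8 1 } gives 6591/8192

6591/8192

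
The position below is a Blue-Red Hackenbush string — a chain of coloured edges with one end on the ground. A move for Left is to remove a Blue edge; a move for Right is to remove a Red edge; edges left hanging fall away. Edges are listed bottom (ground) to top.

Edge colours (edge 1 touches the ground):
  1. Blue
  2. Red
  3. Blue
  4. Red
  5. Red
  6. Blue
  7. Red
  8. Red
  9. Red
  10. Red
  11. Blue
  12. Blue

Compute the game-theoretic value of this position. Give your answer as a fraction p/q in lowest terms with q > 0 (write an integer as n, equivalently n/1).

1159/2048

step 1: add Blue to get B; options L={ 0 } R={ ∅ } so 1
step 2: add Red to get BR; options L={ 0 } R={ 1 } so 1/2
step 3: add Blue to get BRB; options L={ 0,1/2 } R={ 1 } so 3/4
step 4: add Red to get BRBR; options L={ 0,1/2 } R={ 3/4,1 } so 5/8
step 5: add Red to get BRBRR; options L={ 0,1/2 } R={ 5/8,3/4,1 } so 9/16
step 6: add Blue to get BRBRRB; options L={ 0,1/2,9/16 } R={ 5/8,3/4,1 } so 19/32
step 7: add Red to get BRBRRBR; options L={ 0,1/2,9/16 } R={ 19/32,5/8,3/4,1 } so 37/64
step 8: add Red to get BRBRRBRR; options L={ 0,1/2,9/16 } R={ 37/64,19/32,5/8,3/4,1 } so 73/128
step 9: add Red to get BRBRRBRRR; options L={ 0,1/2,9/16 } R={ 73/128,37/64,19/32,5/8,3/4,1 } so 145/256
step 10: add Red to get BRBRRBRRRR; options L={ 0,1/2,9/16 } R={ 145/256,73/128,37/64,19/32,5/8,3/4,1 } so 289/512
step 11: add Blue to get BRBRRBRRRRB; options L={ 0,1/2,9/16,289/512 } R={ 145/256,73/128,37/64,19/32,5/8,3/4,1 } so 579/1024
step 12: add Blue to get BRBRRBRRRRBB; options L={ 0,1/2,9/16,289/512,579/1024 } R={ 145/256,73/128,37/64,19/32,5/8,3/4,1 } so 1159/2048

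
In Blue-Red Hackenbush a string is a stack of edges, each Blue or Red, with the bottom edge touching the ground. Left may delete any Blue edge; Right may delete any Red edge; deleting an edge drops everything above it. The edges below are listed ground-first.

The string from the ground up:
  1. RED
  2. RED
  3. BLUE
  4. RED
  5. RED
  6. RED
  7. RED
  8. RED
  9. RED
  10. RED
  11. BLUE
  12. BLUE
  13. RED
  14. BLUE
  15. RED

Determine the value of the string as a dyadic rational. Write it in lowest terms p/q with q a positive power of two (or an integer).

Prefix values for RED RED BLUE RED RED RED RED RED RED RED BLUE BLUE RED BLUE RED via {L|R} + simplicity:
step 1: add RED to get R; options L={ ∅ } R={ 0 } = -1
step 2: add RED to get RR; options L={ ∅ } R={ -1, 0 } = -2
step 3: add BLUE to get RRB; options L={ -2 } R={ -1, 0 } = -3/2
step 4: add RED to get RRBR; options L={ -2 } R={ -3/2, -1, 0 } = -7/4
step 5: add RED to get RRBRR; options L={ -2 } R={ -7/4, -3/2, -1, 0 } = -15/8
step 6: add RED to get RRBRRR; options L={ -2 } R={ -15/8, -7/4, -3/2, -1, 0 } = -31/16
step 7: add RED to get RRBRRRR; options L={ -2 } R={ -31/16, -15/8, -7/4, -3/2, -1, 0 } = -63/32
step 8: add RED to get RRBRRRRR; options L={ -2 } R={ -63/32, -31/16, -15/8, -7/4, -3/2, -1, 0 } = -127/64
step 9: add RED to get RRBRRRRRR; options L={ -2 } R={ -127/64, -63/32, -31/16, -15/8, -7/4, -3/2, -1, 0 } = -255/128
step 10: add RED to get RRBRRRRRRR; options L={ -2 } R={ -255/128, -127/64, -63/32, -31/16, -15/8, -7/4, -3/2, -1, 0 } = -511/256
step 11: add BLUE to get RRBRRRRRRRB; options L={ -2, -511/256 } R={ -255/128, -127/64, -63/32, -31/16, -15/8, -7/4, -3/2, -1, 0 } = -1021/512
step 12: add BLUE to get RRBRRRRRRRBB; options L={ -2, -511/256, -1021/512 } R={ -255/128, -127/64, -63/32, -31/16, -15/8, -7/4, -3/2, -1, 0 } = -2041/1024
step 13: add RED to get RRBRRRRRRRBBR; options L={ -2, -511/256, -1021/512 } R={ -2041/1024, -255/128, -127/64, -63/32, -31/16, -15/8, -7/4, -3/2, -1, 0 } = -4083/2048
step 14: add BLUE to get RRBRRRRRRRBBRB; options L={ -2, -511/256, -1021/512, -4083/2048 } R={ -2041/1024, -255/128, -127/64, -63/32, -31/16, -15/8, -7/4, -3/2, -1, 0 } = -8165/4096
step 15: add RED to get RRBRRRRRRRBBRBR; options L={ -2, -511/256, -1021/512, -4083/2048 } R={ -8165/4096, -2041/1024, -255/128, -127/64, -63/32, -31/16, -15/8, -7/4, -3/2, -1, 0 } = -16331/8192

-16331/8192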